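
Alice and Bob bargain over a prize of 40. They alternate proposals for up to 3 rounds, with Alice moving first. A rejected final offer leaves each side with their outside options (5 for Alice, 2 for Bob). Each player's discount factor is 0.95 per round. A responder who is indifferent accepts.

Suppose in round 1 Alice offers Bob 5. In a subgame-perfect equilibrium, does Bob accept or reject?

Round 3 (Alice proposes): Bob gets 2 if talks fail, so Alice offers 2 and keeps 38.
Round 2 (Bob proposes): Alice can get 38 next round, worth 0.95 × 38 = 36.1 now. Bob offers 36.1 and keeps 40 − 36.1 = 3.9.
So by rejecting in round 1, Bob gets 3.9 next round, worth 0.95 × 3.9 = 3.705 now.
Offer 5 ≥ 3.705, so Bob accepts.

Accept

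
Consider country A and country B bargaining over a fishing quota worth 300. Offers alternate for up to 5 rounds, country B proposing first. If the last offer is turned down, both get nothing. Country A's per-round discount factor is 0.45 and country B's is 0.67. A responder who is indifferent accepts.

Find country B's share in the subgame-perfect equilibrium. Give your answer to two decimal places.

Solve by backward induction from round 5.
Round 5 (country B proposes): country A will accept anything ≥ 0, so country B offers 0 and keeps 300.
Round 4 (country A proposes): country B can get 300 next round, worth 0.67 × 300 = 201 now, so country A offers 201, keeping 99.
Round 3 (country B proposes): country A can get 99 next round, worth 0.45 × 99 = 44.55 now, so country B offers 44.55, keeping 255.45.
Round 2 (country A proposes): country B can get 255.45 next round, worth 0.67 × 255.45 = 171.1515 now; country A offers that and keeps 128.8485.
Round 1 (country B proposes): country A can get 128.8485 next round, worth 0.45 × 128.8485 = 57.981825 now. Country B offers 57.981825 and keeps 300 − 57.981825 = 242.018175.

242.02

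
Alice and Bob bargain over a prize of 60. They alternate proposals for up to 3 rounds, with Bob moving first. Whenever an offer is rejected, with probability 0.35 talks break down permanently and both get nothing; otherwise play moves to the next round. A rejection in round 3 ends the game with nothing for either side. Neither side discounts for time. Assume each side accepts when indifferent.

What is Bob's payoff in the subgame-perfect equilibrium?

By backward induction:
Round 3 (Bob proposes): Alice will accept anything ≥ 0, so Bob offers 0 and keeps 60.
Round 2 (Alice proposes): rejecting gives Bob an expected 0.65 × 60 = 39. Alice offers 39 and keeps 60 − 39 = 21.
Round 1 (Bob proposes): rejecting gives Alice an expected 0.65 × 21 = 13.65. Bob offers 13.65 and keeps 60 − 13.65 = 46.35.

46.35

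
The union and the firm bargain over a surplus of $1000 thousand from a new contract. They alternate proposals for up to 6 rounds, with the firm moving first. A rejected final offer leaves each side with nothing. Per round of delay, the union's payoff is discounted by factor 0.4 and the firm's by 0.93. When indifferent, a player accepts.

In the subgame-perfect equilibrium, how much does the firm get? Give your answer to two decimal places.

Round 6 (the union proposes): the firm will accept anything ≥ 0, so the union offers 0 and keeps 1000.
Round 5 (the firm proposes): the union can get 1000 next round, worth 0.4 × 1000 = 400 now, so the firm offers 400, keeping 600.
Round 4 (the union proposes): the firm can get 600 next round, worth 0.93 × 600 = 558 now; the union offers that and keeps 442.
Round 3 (the firm proposes): the union can get 442 next round, worth 0.4 × 442 = 176.8 now, so the firm offers 176.8, keeping 823.2.
Round 2 (the union proposes): the firm can get 823.2 next round, worth 0.93 × 823.2 = 765.576 now, so the union offers 765.576, keeping 234.424.
Round 1 (the firm proposes): the union can get 234.424 next round, worth 0.4 × 234.424 = 93.7696 now, so the firm offers 93.7696, keeping 906.2304.

906.23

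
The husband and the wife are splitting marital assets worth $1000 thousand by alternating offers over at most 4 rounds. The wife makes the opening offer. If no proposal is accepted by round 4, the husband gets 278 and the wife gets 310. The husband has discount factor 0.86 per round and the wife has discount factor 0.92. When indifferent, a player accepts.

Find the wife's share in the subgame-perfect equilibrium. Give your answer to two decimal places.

461.70

Round 4 (the husband proposes): the wife gets 310 if talks fail, so the husband offers 310 and keeps 690.
Round 3 (the wife proposes): the husband can get 690 next round, worth 0.86 × 690 = 593.4 now, so the wife offers 593.4, keeping 406.6.
Round 2 (the husband proposes): the wife can get 406.6 next round, worth 0.92 × 406.6 = 374.072 now; the husband offers that and keeps 625.928.
Round 1 (the wife proposes): the husband can get 625.928 next round, worth 0.86 × 625.928 = 538.29808 now. The wife offers 538.29808 and keeps 1000 − 538.29808 = 461.70192.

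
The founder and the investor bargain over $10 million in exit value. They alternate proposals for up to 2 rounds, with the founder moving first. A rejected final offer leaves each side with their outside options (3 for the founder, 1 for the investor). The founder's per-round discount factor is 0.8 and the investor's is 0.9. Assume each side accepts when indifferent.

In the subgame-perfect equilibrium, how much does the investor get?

Solve by backward induction from round 2.
Round 2 (the investor proposes): the founder gets 3 if talks fail, so the investor offers 3 and keeps 7.
Round 1 (the founder proposes): the investor can get 7 next round, worth 0.9 × 7 = 6.3 now. The founder offers 6.3 and keeps 10 − 6.3 = 3.7.

6.3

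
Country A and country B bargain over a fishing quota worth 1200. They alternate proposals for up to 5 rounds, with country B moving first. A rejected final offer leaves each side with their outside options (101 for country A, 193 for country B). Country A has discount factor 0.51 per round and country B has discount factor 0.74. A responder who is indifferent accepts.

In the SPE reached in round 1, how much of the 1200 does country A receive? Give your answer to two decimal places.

Round 5 (country B proposes): country A gets 101 if talks fail, so country B offers 101 and keeps 1099.
Round 4 (country A proposes): country B can get 1099 next round, worth 0.74 × 1099 = 813.26 now. Country A offers 813.26 and keeps 1200 − 813.26 = 386.74.
Round 3 (country B proposes): country A can get 386.74 next round, worth 0.51 × 386.74 = 197.2374 now. Country B offers 197.2374 and keeps 1200 − 197.2374 = 1002.7626.
Round 2 (country A proposes): country B can get 1002.7626 next round, worth 0.74 × 1002.7626 = 742.044324 now; country A offers that and keeps 457.955676.
Round 1 (country B proposes): country A can get 457.955676 next round, worth 0.51 × 457.955676 = 233.55739476 now. Country B offers 233.55739476 and keeps 1200 − 233.55739476 = 966.44260524.

233.56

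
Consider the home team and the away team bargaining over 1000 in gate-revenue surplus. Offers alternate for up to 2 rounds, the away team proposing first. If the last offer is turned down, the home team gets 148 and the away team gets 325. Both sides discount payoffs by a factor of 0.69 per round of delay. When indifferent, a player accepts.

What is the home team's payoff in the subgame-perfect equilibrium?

Round 2 (the home team proposes): the away team gets 325 if talks fail, so the home team offers 325 and keeps 675.
Round 1 (the away team proposes): the home team can get 675 next round, worth 0.69 × 675 = 465.75 now, so the away team offers 465.75, keeping 534.25.

465.75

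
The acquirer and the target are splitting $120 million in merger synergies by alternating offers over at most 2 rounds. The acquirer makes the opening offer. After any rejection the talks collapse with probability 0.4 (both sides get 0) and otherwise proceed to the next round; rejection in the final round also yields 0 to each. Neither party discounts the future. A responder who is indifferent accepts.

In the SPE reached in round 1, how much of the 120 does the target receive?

72

Round 2 (the target proposes): the acquirer will accept anything ≥ 0, so the target offers 0 and keeps 120.
Round 1 (the acquirer proposes): rejecting gives the target an expected 0.6 × 120 = 72; the acquirer offers that and keeps 48.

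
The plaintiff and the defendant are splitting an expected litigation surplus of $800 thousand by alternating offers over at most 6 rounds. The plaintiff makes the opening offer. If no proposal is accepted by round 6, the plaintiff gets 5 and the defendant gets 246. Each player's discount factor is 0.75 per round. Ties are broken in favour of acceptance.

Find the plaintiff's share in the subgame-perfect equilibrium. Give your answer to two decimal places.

Round 6 (the defendant proposes): the plaintiff gets 5 if talks fail, so the defendant offers 5 and keeps 795.
Round 5 (the plaintiff proposes): the defendant can get 795 next round, worth 0.75 × 795 = 596.25 now. The plaintiff offers 596.25 and keeps 800 − 596.25 = 203.75.
Round 4 (the defendant proposes): the plaintiff can get 203.75 next round, worth 0.75 × 203.75 = 152.8125 now. The defendant offers 152.8125 and keeps 800 − 152.8125 = 647.1875.
Round 3 (the plaintiff proposes): the defendant can get 647.1875 next round, worth 0.75 × 647.1875 = 485.390625 now; the plaintiff offers that and keeps 314.609375.
Round 2 (the defendant proposes): the plaintiff can get 314.609375 next round, worth 0.75 × 314.609375 = 235.95703125 now; the defendant offers that and keeps 564.04296875.
Round 1 (the plaintiff proposes): the defendant can get 564.04296875 next round, worth 0.75 × 564.04296875 = 423.0322265625 now, so the plaintiff offers 423.0322265625, keeping 376.9677734375.

376.97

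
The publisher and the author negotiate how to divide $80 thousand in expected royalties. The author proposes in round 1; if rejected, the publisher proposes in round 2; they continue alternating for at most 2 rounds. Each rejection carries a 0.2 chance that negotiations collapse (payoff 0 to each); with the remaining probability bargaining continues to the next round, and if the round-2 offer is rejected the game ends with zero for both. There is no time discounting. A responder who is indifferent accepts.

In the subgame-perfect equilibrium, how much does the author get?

16

Round 2 (the publisher proposes): rejection yields 0 for the author; the publisher offers 0 and keeps 80.
Round 1 (the author proposes): rejecting gives the publisher an expected 0.8 × 80 = 64; the author offers that and keeps 16.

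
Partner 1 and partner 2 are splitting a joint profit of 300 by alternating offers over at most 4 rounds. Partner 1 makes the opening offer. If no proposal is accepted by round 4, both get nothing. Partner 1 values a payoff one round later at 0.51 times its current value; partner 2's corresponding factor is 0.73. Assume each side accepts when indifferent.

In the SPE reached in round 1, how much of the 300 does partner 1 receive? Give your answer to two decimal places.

Work backward from the last round.
Round 4 (partner 2 proposes): partner 1 will accept anything ≥ 0, so partner 2 offers 0 and keeps 300.
Round 3 (partner 1 proposes): partner 2 can get 300 next round, worth 0.73 × 300 = 219 now; partner 1 offers that and keeps 81.
Round 2 (partner 2 proposes): partner 1 can get 81 next round, worth 0.51 × 81 = 41.31 now; partner 2 offers that and keeps 258.69.
Round 1 (partner 1 proposes): partner 2 can get 258.69 next round, worth 0.73 × 258.69 = 188.8437 now; partner 1 offers that and keeps 111.1563.

111.16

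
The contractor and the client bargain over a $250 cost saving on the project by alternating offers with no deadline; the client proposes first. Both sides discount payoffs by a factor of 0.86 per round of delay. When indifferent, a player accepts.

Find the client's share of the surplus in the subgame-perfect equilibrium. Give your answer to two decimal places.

134.41

Let x be the client's share when the client proposes and y be the contractor's share when the contractor proposes.
The contractor accepts iff offered ≥ 0.86·y, so x = 250 − 0.86y. Symmetrically y = 250 − 0.86x.
Substituting: x = 250 − 0.86(250 − 0.86x), giving x(1 − 0.86·0.86) = 250(1 − 0.86).
So x = 250 × 0.14 / 0.2604 ≈ 134.4086, and the contractor receives 250 − x ≈ 115.5914.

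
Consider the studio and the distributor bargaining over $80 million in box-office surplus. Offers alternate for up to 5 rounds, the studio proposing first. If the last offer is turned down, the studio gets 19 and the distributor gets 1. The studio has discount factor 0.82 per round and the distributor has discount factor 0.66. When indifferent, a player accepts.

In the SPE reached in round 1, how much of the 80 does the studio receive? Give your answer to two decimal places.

65.06

By backward induction:
Round 5 (the studio proposes): the distributor gets 1 if talks fail, so the studio offers 1 and keeps 79.
Round 4 (the distributor proposes): the studio can get 79 next round, worth 0.82 × 79 = 64.78 now; the distributor offers that and keeps 15.22.
Round 3 (the studio proposes): the distributor can get 15.22 next round, worth 0.66 × 15.22 = 10.0452 now, so the studio offers 10.0452, keeping 69.9548.
Round 2 (the distributor proposes): the studio can get 69.9548 next round, worth 0.82 × 69.9548 = 57.362936 now; the distributor offers that and keeps 22.637064.
Round 1 (the studio proposes): the distributor can get 22.637064 next round, worth 0.66 × 22.637064 = 14.94046224 now, so the studio offers 14.94046224, keeping 65.05953776.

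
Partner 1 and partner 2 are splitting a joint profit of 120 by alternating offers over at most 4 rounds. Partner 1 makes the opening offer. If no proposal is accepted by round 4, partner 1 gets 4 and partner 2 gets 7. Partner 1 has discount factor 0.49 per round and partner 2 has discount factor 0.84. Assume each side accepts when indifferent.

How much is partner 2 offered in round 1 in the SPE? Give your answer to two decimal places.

91.51

Round 4 (partner 2 proposes): partner 1 gets 4 if talks fail, so partner 2 offers 4 and keeps 116.
Round 3 (partner 1 proposes): partner 2 can get 116 next round, worth 0.84 × 116 = 97.44 now. Partner 1 offers 97.44 and keeps 120 − 97.44 = 22.56.
Round 2 (partner 2 proposes): partner 1 can get 22.56 next round, worth 0.49 × 22.56 = 11.0544 now, so partner 2 offers 11.0544, keeping 108.9456.
Round 1 (partner 1 proposes): partner 2 can get 108.9456 next round, worth 0.84 × 108.9456 = 91.514304 now, so partner 1 offers 91.514304, keeping 28.485696.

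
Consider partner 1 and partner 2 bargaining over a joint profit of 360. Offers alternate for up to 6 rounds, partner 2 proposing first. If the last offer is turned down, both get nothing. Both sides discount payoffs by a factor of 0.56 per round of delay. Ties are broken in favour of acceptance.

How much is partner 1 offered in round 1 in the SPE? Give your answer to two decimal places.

136.35

Round 6 (partner 1 proposes): rejection yields 0 for partner 2; partner 1 offers 0 and keeps 360.
Round 5 (partner 2 proposes): partner 1 can get 360 next round, worth 0.56 × 360 = 201.6 now, so partner 2 offers 201.6, keeping 158.4.
Round 4 (partner 1 proposes): partner 2 can get 158.4 next round, worth 0.56 × 158.4 = 88.704 now, so partner 1 offers 88.704, keeping 271.296.
Round 3 (partner 2 proposes): partner 1 can get 271.296 next round, worth 0.56 × 271.296 = 151.92576 now. Partner 2 offers 151.92576 and keeps 360 − 151.92576 = 208.07424.
Round 2 (partner 1 proposes): partner 2 can get 208.07424 next round, worth 0.56 × 208.07424 = 116.5215744 now; partner 1 offers that and keeps 243.4784256.
Round 1 (partner 2 proposes): partner 1 can get 243.4784256 next round, worth 0.56 × 243.4784256 = 136.347918336 now. Partner 2 offers 136.347918336 and keeps 360 − 136.347918336 = 223.652081664.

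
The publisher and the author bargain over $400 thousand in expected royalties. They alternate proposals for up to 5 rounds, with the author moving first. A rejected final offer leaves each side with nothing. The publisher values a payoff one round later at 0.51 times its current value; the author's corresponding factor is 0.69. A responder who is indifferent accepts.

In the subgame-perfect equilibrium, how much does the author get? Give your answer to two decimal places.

Round 5 (the author proposes): the publisher will accept anything ≥ 0, so the author offers 0 and keeps 400.
Round 4 (the publisher proposes): the author can get 400 next round, worth 0.69 × 400 = 276 now, so the publisher offers 276, keeping 124.
Round 3 (the author proposes): the publisher can get 124 next round, worth 0.51 × 124 = 63.24 now, so the author offers 63.24, keeping 336.76.
Round 2 (the publisher proposes): the author can get 336.76 next round, worth 0.69 × 336.76 = 232.3644 now. The publisher offers 232.3644 and keeps 400 − 232.3644 = 167.6356.
Round 1 (the author proposes): the publisher can get 167.6356 next round, worth 0.51 × 167.6356 = 85.494156 now; the author offers that and keeps 314.505844.

314.51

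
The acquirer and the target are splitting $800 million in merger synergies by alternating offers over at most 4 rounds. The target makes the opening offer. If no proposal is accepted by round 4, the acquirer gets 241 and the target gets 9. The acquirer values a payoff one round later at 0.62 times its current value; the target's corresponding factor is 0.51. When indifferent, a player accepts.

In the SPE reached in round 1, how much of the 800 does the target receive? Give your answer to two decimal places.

Round 4 (the acquirer proposes): the target gets 9 if talks fail, so the acquirer offers 9 and keeps 791.
Round 3 (the target proposes): the acquirer can get 791 next round, worth 0.62 × 791 = 490.42 now; the target offers that and keeps 309.58.
Round 2 (the acquirer proposes): the target can get 309.58 next round, worth 0.51 × 309.58 = 157.8858 now; the acquirer offers that and keeps 642.1142.
Round 1 (the target proposes): the acquirer can get 642.1142 next round, worth 0.62 × 642.1142 = 398.110804 now, so the target offers 398.110804, keeping 401.889196.

401.89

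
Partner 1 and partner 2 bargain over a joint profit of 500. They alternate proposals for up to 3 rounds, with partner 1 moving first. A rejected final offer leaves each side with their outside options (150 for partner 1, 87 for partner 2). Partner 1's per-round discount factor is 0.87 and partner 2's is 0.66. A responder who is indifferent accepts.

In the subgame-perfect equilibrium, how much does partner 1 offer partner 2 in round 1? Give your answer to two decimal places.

Round 3 (partner 1 proposes): partner 2 gets 87 if talks fail, so partner 1 offers 87 and keeps 413.
Round 2 (partner 2 proposes): partner 1 can get 413 next round, worth 0.87 × 413 = 359.31 now; partner 2 offers that and keeps 140.69.
Round 1 (partner 1 proposes): partner 2 can get 140.69 next round, worth 0.66 × 140.69 = 92.8554 now. Partner 1 offers 92.8554 and keeps 500 − 92.8554 = 407.1446.

92.86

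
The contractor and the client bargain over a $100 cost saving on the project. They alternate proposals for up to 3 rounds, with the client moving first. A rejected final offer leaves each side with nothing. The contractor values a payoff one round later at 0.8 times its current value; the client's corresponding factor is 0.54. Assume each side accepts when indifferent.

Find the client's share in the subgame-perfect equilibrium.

63.2

By backward induction:
Round 3 (the client proposes): the contractor will accept anything ≥ 0, so the client offers 0 and keeps 100.
Round 2 (the contractor proposes): the client can get 100 next round, worth 0.54 × 100 = 54 now, so the contractor offers 54, keeping 46.
Round 1 (the client proposes): the contractor can get 46 next round, worth 0.8 × 46 = 36.8 now, so the client offers 36.8, keeping 63.2.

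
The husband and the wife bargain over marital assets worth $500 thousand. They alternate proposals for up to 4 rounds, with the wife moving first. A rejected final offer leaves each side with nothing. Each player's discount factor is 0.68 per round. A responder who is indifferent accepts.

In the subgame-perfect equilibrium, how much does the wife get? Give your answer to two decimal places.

233.98

Work backward from the last round.
Round 4 (the husband proposes): rejection yields 0 for the wife; the husband offers 0 and keeps 500.
Round 3 (the wife proposes): the husband can get 500 next round, worth 0.68 × 500 = 340 now. The wife offers 340 and keeps 500 − 340 = 160.
Round 2 (the husband proposes): the wife can get 160 next round, worth 0.68 × 160 = 108.8 now; the husband offers that and keeps 391.2.
Round 1 (the wife proposes): the husband can get 391.2 next round, worth 0.68 × 391.2 = 266.016 now, so the wife offers 266.016, keeping 233.984.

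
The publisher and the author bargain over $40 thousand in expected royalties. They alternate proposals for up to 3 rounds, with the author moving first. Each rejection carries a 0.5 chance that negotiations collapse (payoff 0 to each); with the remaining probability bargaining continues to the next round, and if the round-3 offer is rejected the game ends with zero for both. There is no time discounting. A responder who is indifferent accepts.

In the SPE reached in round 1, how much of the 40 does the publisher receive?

10

Round 3 (the author proposes): rejection yields 0 for the publisher; the author offers 0 and keeps 40.
Round 2 (the publisher proposes): rejecting gives the author an expected 0.5 × 40 = 20, so the publisher offers 20, keeping 20.
Round 1 (the author proposes): rejecting gives the publisher an expected 0.5 × 20 = 10, so the author offers 10, keeping 30.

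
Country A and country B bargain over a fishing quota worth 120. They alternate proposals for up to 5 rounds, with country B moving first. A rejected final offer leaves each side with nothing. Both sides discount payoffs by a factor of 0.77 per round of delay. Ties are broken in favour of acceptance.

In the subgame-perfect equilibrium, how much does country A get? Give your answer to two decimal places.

Round 5 (country B proposes): rejection yields 0 for country A; country B offers 0 and keeps 120.
Round 4 (country A proposes): country B can get 120 next round, worth 0.77 × 120 = 92.4 now; country A offers that and keeps 27.6.
Round 3 (country B proposes): country A can get 27.6 next round, worth 0.77 × 27.6 = 21.252 now, so country B offers 21.252, keeping 98.748.
Round 2 (country A proposes): country B can get 98.748 next round, worth 0.77 × 98.748 = 76.03596 now; country A offers that and keeps 43.96404.
Round 1 (country B proposes): country A can get 43.96404 next round, worth 0.77 × 43.96404 = 33.8523108 now, so country B offers 33.8523108, keeping 86.1476892.

33.85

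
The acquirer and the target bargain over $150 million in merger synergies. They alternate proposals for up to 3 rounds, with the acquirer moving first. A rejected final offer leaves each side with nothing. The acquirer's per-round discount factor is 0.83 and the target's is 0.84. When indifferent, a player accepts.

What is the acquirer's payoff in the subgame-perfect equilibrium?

Round 3 (the acquirer proposes): the target will accept anything ≥ 0, so the acquirer offers 0 and keeps 150.
Round 2 (the target proposes): the acquirer can get 150 next round, worth 0.83 × 150 = 124.5 now, so the target offers 124.5, keeping 25.5.
Round 1 (the acquirer proposes): the target can get 25.5 next round, worth 0.84 × 25.5 = 21.42 now; the acquirer offers that and keeps 128.58.

128.58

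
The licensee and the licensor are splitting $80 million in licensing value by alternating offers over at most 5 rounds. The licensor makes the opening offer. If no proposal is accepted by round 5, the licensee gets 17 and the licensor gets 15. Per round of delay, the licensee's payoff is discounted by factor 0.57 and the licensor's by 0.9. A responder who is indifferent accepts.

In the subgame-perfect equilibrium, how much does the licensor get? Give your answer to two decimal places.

Round 5 (the licensor proposes): the licensee gets 17 if talks fail, so the licensor offers 17 and keeps 63.
Round 4 (the licensee proposes): the licensor can get 63 next round, worth 0.9 × 63 = 56.7 now. The licensee offers 56.7 and keeps 80 − 56.7 = 23.3.
Round 3 (the licensor proposes): the licensee can get 23.3 next round, worth 0.57 × 23.3 = 13.281 now. The licensor offers 13.281 and keeps 80 − 13.281 = 66.719.
Round 2 (the licensee proposes): the licensor can get 66.719 next round, worth 0.9 × 66.719 = 60.0471 now. The licensee offers 60.0471 and keeps 80 − 60.0471 = 19.9529.
Round 1 (the licensor proposes): the licensee can get 19.9529 next round, worth 0.57 × 19.9529 = 11.373153 now; the licensor offers that and keeps 68.626847.

68.63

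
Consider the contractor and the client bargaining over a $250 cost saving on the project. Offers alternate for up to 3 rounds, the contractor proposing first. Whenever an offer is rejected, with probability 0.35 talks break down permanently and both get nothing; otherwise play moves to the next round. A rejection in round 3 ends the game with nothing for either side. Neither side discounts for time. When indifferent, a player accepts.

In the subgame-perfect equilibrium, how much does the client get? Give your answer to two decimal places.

56.88

Round 3 (the contractor proposes): the client will accept anything ≥ 0, so the contractor offers 0 and keeps 250.
Round 2 (the client proposes): rejecting gives the contractor an expected 0.65 × 250 = 162.5; the client offers that and keeps 87.5.
Round 1 (the contractor proposes): rejecting gives the client an expected 0.65 × 87.5 = 56.875; the contractor offers that and keeps 193.125.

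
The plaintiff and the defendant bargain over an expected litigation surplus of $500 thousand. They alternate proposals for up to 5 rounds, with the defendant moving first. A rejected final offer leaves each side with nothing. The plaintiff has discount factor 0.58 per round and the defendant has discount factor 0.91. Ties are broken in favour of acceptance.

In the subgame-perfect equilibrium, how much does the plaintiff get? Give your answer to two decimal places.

39.88

Round 5 (the defendant proposes): the plaintiff will accept anything ≥ 0, so the defendant offers 0 and keeps 500.
Round 4 (the plaintiff proposes): the defendant can get 500 next round, worth 0.91 × 500 = 455 now. The plaintiff offers 455 and keeps 500 − 455 = 45.
Round 3 (the defendant proposes): the plaintiff can get 45 next round, worth 0.58 × 45 = 26.1 now, so the defendant offers 26.1, keeping 473.9.
Round 2 (the plaintiff proposes): the defendant can get 473.9 next round, worth 0.91 × 473.9 = 431.249 now, so the plaintiff offers 431.249, keeping 68.751.
Round 1 (the defendant proposes): the plaintiff can get 68.751 next round, worth 0.58 × 68.751 = 39.87558 now, so the defendant offers 39.87558, keeping 460.12442.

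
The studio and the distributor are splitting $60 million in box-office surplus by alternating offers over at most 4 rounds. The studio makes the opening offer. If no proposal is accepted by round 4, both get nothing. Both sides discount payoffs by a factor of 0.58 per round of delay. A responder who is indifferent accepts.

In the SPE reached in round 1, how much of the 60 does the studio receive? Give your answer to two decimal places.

Round 4 (the distributor proposes): the studio will accept anything ≥ 0, so the distributor offers 0 and keeps 60.
Round 3 (the studio proposes): the distributor can get 60 next round, worth 0.58 × 60 = 34.8 now; the studio offers that and keeps 25.2.
Round 2 (the distributor proposes): the studio can get 25.2 next round, worth 0.58 × 25.2 = 14.616 now; the distributor offers that and keeps 45.384.
Round 1 (the studio proposes): the distributor can get 45.384 next round, worth 0.58 × 45.384 = 26.32272 now. The studio offers 26.32272 and keeps 60 − 26.32272 = 33.67728.

33.68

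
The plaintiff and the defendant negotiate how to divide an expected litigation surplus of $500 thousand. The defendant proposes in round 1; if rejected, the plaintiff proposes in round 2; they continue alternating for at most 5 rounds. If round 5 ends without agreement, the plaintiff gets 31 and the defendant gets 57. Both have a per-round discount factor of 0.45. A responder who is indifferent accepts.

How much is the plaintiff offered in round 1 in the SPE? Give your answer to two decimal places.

150.08

Solve by backward induction from round 5.
Round 5 (the defendant proposes): the plaintiff gets 31 if talks fail, so the defendant offers 31 and keeps 469.
Round 4 (the plaintiff proposes): the defendant can get 469 next round, worth 0.45 × 469 = 211.05 now; the plaintiff offers that and keeps 288.95.
Round 3 (the defendant proposes): the plaintiff can get 288.95 next round, worth 0.45 × 288.95 = 130.0275 now; the defendant offers that and keeps 369.9725.
Round 2 (the plaintiff proposes): the defendant can get 369.9725 next round, worth 0.45 × 369.9725 = 166.487625 now. The plaintiff offers 166.487625 and keeps 500 − 166.487625 = 333.512375.
Round 1 (the defendant proposes): the plaintiff can get 333.512375 next round, worth 0.45 × 333.512375 = 150.08056875 now. The defendant offers 150.08056875 and keeps 500 − 150.08056875 = 349.91943125.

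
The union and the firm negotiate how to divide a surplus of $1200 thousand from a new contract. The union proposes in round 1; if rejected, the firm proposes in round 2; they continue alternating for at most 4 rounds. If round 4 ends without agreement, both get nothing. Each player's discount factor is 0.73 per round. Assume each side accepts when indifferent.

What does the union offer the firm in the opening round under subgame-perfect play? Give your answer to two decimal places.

Round 4 (the firm proposes): rejection yields 0 for the union; the firm offers 0 and keeps 1200.
Round 3 (the union proposes): the firm can get 1200 next round, worth 0.73 × 1200 = 876 now. The union offers 876 and keeps 1200 − 876 = 324.
Round 2 (the firm proposes): the union can get 324 next round, worth 0.73 × 324 = 236.52 now, so the firm offers 236.52, keeping 963.48.
Round 1 (the union proposes): the firm can get 963.48 next round, worth 0.73 × 963.48 = 703.3404 now. The union offers 703.3404 and keeps 1200 − 703.3404 = 496.6596.

703.34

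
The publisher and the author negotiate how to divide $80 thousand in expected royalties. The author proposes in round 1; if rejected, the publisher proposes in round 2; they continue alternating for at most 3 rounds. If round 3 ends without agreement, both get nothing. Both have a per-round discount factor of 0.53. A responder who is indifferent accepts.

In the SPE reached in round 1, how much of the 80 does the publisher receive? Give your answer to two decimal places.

19.93

Solve by backward induction from round 3.
Round 3 (the author proposes): the publisher will accept anything ≥ 0, so the author offers 0 and keeps 80.
Round 2 (the publisher proposes): the author can get 80 next round, worth 0.53 × 80 = 42.4 now, so the publisher offers 42.4, keeping 37.6.
Round 1 (the author proposes): the publisher can get 37.6 next round, worth 0.53 × 37.6 = 19.928 now. The author offers 19.928 and keeps 80 − 19.928 = 60.072.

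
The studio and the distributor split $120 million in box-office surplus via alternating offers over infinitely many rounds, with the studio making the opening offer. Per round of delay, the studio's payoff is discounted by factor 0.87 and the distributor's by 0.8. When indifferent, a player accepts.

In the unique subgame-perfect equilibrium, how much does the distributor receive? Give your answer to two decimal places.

41.05

When the studio proposes, the distributor accepts any offer worth at least 0.8 times what the distributor would get by proposing next round; and vice versa.
This gives x = 120 − 0.8y and y = 120 − 0.87x, where x and y are each side's share when it proposes.
Hence (1 − 0.8·0.87)x = 120(1 − 0.8), i.e. 0.304·x = 24.
x ≈ 78.9474; the distributor's share is 120 − x ≈ 41.0526.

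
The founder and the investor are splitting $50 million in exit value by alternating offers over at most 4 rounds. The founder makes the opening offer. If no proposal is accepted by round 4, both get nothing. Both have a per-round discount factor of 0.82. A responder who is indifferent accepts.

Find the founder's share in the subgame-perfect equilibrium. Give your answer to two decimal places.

Round 4 (the investor proposes): rejection yields 0 for the founder; the investor offers 0 and keeps 50.
Round 3 (the founder proposes): the investor can get 50 next round, worth 0.82 × 50 = 41 now, so the founder offers 41, keeping 9.
Round 2 (the investor proposes): the founder can get 9 next round, worth 0.82 × 9 = 7.38 now; the investor offers that and keeps 42.62.
Round 1 (the founder proposes): the investor can get 42.62 next round, worth 0.82 × 42.62 = 34.9484 now. The founder offers 34.9484 and keeps 50 − 34.9484 = 15.0516.

15.05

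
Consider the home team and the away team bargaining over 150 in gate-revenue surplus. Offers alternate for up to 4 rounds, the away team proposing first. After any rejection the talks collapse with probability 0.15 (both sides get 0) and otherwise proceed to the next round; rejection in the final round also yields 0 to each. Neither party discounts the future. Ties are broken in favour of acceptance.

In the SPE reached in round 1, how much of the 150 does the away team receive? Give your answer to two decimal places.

38.76

Round 4 (the home team proposes): rejection yields 0 for the away team; the home team offers 0 and keeps 150.
Round 3 (the away team proposes): rejecting gives the home team an expected 0.85 × 150 = 127.5. The away team offers 127.5 and keeps 150 − 127.5 = 22.5.
Round 2 (the home team proposes): rejecting gives the away team an expected 0.85 × 22.5 = 19.125; the home team offers that and keeps 130.875.
Round 1 (the away team proposes): rejecting gives the home team an expected 0.85 × 130.875 = 111.24375, so the away team offers 111.24375, keeping 38.75625.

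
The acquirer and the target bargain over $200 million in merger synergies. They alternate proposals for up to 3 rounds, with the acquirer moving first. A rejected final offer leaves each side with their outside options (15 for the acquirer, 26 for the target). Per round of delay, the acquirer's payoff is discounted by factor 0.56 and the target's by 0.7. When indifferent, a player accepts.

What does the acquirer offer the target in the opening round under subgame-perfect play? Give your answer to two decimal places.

71.79

By backward induction:
Round 3 (the acquirer proposes): the target gets 26 if talks fail, so the acquirer offers 26 and keeps 174.
Round 2 (the target proposes): the acquirer can get 174 next round, worth 0.56 × 174 = 97.44 now, so the target offers 97.44, keeping 102.56.
Round 1 (the acquirer proposes): the target can get 102.56 next round, worth 0.7 × 102.56 = 71.792 now. The acquirer offers 71.792 and keeps 200 − 71.792 = 128.208.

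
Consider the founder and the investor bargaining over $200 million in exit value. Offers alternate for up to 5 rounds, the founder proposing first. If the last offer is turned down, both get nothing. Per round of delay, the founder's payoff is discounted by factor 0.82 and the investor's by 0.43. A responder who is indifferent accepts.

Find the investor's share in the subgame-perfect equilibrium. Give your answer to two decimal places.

20.94

Round 5 (the founder proposes): rejection yields 0 for the investor; the founder offers 0 and keeps 200.
Round 4 (the investor proposes): the founder can get 200 next round, worth 0.82 × 200 = 164 now; the investor offers that and keeps 36.
Round 3 (the founder proposes): the investor can get 36 next round, worth 0.43 × 36 = 15.48 now, so the founder offers 15.48, keeping 184.52.
Round 2 (the investor proposes): the founder can get 184.52 next round, worth 0.82 × 184.52 = 151.3064 now. The investor offers 151.3064 and keeps 200 − 151.3064 = 48.6936.
Round 1 (the founder proposes): the investor can get 48.6936 next round, worth 0.43 × 48.6936 = 20.938248 now, so the founder offers 20.938248, keeping 179.061752.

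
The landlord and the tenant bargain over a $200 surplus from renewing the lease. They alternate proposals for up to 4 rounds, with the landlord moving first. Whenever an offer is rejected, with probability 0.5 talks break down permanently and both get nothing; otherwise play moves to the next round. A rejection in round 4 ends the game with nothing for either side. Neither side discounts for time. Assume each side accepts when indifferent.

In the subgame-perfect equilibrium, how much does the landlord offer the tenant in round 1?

75

By backward induction:
Round 4 (the tenant proposes): the landlord will accept anything ≥ 0, so the tenant offers 0 and keeps 200.
Round 3 (the landlord proposes): rejecting gives the tenant an expected 0.5 × 200 = 100; the landlord offers that and keeps 100.
Round 2 (the tenant proposes): rejecting gives the landlord an expected 0.5 × 100 = 50, so the tenant offers 50, keeping 150.
Round 1 (the landlord proposes): rejecting gives the tenant an expected 0.5 × 150 = 75, so the landlord offers 75, keeping 125.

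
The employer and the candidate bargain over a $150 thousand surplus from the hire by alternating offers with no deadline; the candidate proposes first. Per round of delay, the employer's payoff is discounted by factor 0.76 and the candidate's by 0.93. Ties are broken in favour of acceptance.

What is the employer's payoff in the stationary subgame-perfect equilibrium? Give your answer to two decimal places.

Let x be the candidate's share when the candidate proposes and y be the employer's share when the employer proposes.
The employer accepts iff offered ≥ 0.76·y, so x = 150 − 0.76y. Symmetrically y = 150 − 0.93x.
Substituting: x = 150 − 0.76(150 − 0.93x), giving x(1 − 0.93·0.76) = 150(1 − 0.76).
So x = 150 × 0.24 / 0.2932 ≈ 122.7831, and the employer receives 150 − x ≈ 27.2169.

27.22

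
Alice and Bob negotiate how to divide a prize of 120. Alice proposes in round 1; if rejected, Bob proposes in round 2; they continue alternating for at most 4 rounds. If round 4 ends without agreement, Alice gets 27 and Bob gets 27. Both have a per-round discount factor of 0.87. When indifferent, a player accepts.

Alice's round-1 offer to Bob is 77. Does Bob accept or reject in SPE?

Work out Bob's continuation value if the offer is rejected.
Round 4 (Bob proposes): Alice gets 27 if talks fail, so Bob offers 27 and keeps 93.
Round 3 (Alice proposes): Bob can get 93 next round, worth 0.87 × 93 = 80.91 now. Alice offers 80.91 and keeps 120 − 80.91 = 39.09.
Round 2 (Bob proposes): Alice can get 39.09 next round, worth 0.87 × 39.09 = 34.0083 now; Bob offers that and keeps 85.9917.
So by rejecting in round 1, Bob gets 85.9917 next round, worth 0.87 × 85.9917 = 74.812779 now.
Offer 77 ≥ 74.812779, so Bob accepts.

Accept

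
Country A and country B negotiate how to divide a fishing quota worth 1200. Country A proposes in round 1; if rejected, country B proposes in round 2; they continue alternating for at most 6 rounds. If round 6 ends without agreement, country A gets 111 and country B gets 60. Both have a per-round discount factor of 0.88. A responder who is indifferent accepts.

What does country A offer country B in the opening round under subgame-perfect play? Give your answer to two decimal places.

799.55

Round 6 (country B proposes): country A gets 111 if talks fail, so country B offers 111 and keeps 1089.
Round 5 (country A proposes): country B can get 1089 next round, worth 0.88 × 1089 = 958.32 now, so country A offers 958.32, keeping 241.68.
Round 4 (country B proposes): country A can get 241.68 next round, worth 0.88 × 241.68 = 212.6784 now. Country B offers 212.6784 and keeps 1200 − 212.6784 = 987.3216.
Round 3 (country A proposes): country B can get 987.3216 next round, worth 0.88 × 987.3216 = 868.843008 now; country A offers that and keeps 331.156992.
Round 2 (country B proposes): country A can get 331.156992 next round, worth 0.88 × 331.156992 = 291.41815296 now; country B offers that and keeps 908.58184704.
Round 1 (country A proposes): country B can get 908.58184704 next round, worth 0.88 × 908.58184704 = 799.5520253952 now. Country A offers 799.5520253952 and keeps 1200 − 799.5520253952 = 400.4479746048.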